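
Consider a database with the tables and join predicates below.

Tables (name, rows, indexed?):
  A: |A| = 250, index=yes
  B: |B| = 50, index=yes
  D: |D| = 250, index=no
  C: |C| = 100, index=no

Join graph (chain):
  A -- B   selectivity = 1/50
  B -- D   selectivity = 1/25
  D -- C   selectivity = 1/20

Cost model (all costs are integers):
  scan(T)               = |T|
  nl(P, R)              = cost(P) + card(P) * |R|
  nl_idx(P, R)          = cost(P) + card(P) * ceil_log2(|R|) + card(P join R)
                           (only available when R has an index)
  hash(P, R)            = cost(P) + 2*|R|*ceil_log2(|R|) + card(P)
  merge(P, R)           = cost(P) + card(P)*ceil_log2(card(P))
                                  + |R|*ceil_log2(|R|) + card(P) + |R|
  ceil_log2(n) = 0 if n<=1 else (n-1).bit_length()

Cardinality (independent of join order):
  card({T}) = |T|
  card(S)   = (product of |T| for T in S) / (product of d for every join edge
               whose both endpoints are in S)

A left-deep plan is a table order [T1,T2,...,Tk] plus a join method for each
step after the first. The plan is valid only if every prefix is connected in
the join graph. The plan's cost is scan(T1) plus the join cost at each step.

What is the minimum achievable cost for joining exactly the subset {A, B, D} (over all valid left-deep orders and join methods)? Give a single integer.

Selinger DP over subsets of {A,B,D}:
  {A}: scan cost=250, card=250
  {B}: scan cost=50, card=50
  {D}: scan cost=250, card=250
  {AB}: card=250; try (A,nl_idx)→700, (B,hash)→1100, (B,nl_idx)→2000, (A,merge)→2650, (B,merge)→2850, (A,hash)→4100 …(+2); best=700 via (A,nl_idx)
  {BD}: card=500; try (B,hash)→1100, (B,nl_idx)→2250, (D,merge)→2650, (B,merge)→2850, (D,hash)→4100, (D,nl)→12550 …(+1); best=1100 via (B,hash)
  {ABD}: card=2500; try (D,hash)→4950, (D,merge)→5200, (A,hash)→5600, (A,nl_idx)→7600, (A,merge)→8350, (D,nl)→63200 …(+1); best=4950 via (D,hash)

4950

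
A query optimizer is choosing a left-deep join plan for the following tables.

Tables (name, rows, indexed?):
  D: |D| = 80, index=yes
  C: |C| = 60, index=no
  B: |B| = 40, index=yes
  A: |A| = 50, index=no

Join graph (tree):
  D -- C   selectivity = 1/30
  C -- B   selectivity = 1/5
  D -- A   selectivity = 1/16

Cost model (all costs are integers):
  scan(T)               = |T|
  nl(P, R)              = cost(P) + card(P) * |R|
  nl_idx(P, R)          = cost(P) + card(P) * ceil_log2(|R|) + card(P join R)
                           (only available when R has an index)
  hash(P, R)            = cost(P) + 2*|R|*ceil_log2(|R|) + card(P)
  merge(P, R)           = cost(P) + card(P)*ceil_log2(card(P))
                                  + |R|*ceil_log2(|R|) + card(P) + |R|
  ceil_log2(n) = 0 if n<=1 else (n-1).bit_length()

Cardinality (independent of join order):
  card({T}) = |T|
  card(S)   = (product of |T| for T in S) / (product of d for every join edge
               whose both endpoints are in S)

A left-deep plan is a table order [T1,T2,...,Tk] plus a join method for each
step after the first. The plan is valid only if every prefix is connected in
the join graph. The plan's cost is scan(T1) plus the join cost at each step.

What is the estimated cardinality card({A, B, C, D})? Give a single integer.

Tables in S: A(50), B(40), C(60), D(80)
Edges inside S: D-C(d=30), C-B(d=5), D-A(d=16)
numerator = 50 * 40 * 60 * 80 = 9600000
denominator = 30 * 5 * 16 = 2400
card(S) = 9600000 / 2400 = 4000

4000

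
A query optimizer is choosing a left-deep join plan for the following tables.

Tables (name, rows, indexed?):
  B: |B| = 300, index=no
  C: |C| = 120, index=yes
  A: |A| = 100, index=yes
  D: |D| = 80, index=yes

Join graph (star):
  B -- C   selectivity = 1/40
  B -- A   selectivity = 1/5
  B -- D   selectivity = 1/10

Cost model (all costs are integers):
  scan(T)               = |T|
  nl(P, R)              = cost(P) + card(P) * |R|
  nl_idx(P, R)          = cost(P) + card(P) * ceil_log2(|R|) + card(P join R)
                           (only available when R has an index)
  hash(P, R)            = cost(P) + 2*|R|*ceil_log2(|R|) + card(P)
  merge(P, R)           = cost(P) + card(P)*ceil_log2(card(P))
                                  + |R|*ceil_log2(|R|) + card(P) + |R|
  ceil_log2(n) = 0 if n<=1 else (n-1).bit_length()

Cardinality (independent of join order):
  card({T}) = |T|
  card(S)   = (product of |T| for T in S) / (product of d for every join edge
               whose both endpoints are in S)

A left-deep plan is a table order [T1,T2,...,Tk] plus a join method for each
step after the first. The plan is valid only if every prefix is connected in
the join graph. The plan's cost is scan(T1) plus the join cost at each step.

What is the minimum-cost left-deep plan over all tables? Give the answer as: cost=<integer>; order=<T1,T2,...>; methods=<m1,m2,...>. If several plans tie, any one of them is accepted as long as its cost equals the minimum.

Selinger DP (subsets sized 1..n):
  {B}: scan cost=300, card=300
  {C}: scan cost=120, card=120
  {A}: scan cost=100, card=100
  {D}: scan cost=80, card=80
  {BC}: card=900; try (C,hash)→2280, (C,nl_idx)→3300, (B,merge)→4080, (C,merge)→4260, (B,hash)→5640, (B,nl)→36120 …(+1); best=2280 via (C,hash)
  {AB}: card=6000; try (A,hash)→2000, (B,merge)→3900, (A,merge)→4100, (B,hash)→5600, (A,nl_idx)→8400, (B,nl)→30100 …(+1); best=2000 via (A,hash)
  {BD}: card=2400; try (D,hash)→1720, (B,merge)→3720, (D,merge)→3940, (D,nl_idx)→4800, (B,hash)→5560, (B,nl)→24080 …(+1); best=1720 via (D,hash)
  {ABC}: card=18000; try (A,hash)→4580, (C,hash)→9680, (A,merge)→12980, (A,nl_idx)→26580, (C,nl_idx)→62000, (C,merge)→86960 …(+2); best=4580 via (A,hash)
  {BCD}: card=7200; try (D,hash)→4300, (C,hash)→5800, (D,merge)→12820, (D,nl_idx)→15780, (C,nl_idx)→25720, (C,merge)→33880 …(+2); best=4300 via (D,hash)
  {ABD}: card=48000; try (A,hash)→5520, (D,hash)→9120, (A,merge)→33720, (A,nl_idx)→66520, (D,merge)→86640, (D,nl_idx)→92000 …(+2); best=5520 via (A,hash)
  {ABCD}: card=144000; try (A,hash)→12900, (D,hash)→23700, (C,hash)→55200, (A,merge)→105900, (A,nl_idx)→198700, (D,nl_idx)→274580 …(+6); best=12900 via (A,hash)

cost=12900; order=B,C,D,A; methods=hash,hash,hash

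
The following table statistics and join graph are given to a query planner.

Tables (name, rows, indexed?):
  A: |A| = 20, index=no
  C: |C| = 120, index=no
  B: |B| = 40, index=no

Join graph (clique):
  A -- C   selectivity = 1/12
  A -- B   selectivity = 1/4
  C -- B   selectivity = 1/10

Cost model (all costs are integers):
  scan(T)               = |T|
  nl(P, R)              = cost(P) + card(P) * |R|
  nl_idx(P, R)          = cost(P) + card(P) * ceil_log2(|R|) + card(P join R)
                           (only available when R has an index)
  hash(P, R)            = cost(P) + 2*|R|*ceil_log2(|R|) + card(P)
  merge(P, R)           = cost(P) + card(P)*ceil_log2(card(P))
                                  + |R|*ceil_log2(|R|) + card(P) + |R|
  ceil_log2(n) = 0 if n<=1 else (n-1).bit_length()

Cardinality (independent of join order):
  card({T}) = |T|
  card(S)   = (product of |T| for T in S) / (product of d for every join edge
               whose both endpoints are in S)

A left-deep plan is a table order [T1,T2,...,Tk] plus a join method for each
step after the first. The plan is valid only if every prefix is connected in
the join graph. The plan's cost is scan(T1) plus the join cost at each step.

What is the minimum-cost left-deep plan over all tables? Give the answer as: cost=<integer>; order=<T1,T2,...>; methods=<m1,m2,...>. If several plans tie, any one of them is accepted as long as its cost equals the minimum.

cost=1120; order=C,A,B; methods=hash,hash

Selinger DP (subsets sized 1..n):
  {A}: scan cost=20, card=20
  {C}: scan cost=120, card=120
  {B}: scan cost=40, card=40
  {AC}: card=200; try (A,hash)→440, (C,merge)→1100, (A,merge)→1200, (C,hash)→1720, (C,nl)→2420, (A,nl)→2520; best=440 via (A,hash)
  {AB}: card=200; try (A,hash)→280, (B,merge)→420, (A,merge)→440, (B,hash)→520, (B,nl)→820, (A,nl)→840; best=280 via (A,hash)
  {BC}: card=480; try (B,hash)→720, (C,merge)→1280, (B,merge)→1360, (C,hash)→1760, (C,nl)→4840, (B,nl)→4920; best=720 via (B,hash)
  {ABC}: card=200; try (B,hash)→1120, (A,hash)→1400, (C,hash)→2160, (B,merge)→2520, (C,merge)→3040, (A,merge)→5640 …(+3); best=1120 via (B,hash)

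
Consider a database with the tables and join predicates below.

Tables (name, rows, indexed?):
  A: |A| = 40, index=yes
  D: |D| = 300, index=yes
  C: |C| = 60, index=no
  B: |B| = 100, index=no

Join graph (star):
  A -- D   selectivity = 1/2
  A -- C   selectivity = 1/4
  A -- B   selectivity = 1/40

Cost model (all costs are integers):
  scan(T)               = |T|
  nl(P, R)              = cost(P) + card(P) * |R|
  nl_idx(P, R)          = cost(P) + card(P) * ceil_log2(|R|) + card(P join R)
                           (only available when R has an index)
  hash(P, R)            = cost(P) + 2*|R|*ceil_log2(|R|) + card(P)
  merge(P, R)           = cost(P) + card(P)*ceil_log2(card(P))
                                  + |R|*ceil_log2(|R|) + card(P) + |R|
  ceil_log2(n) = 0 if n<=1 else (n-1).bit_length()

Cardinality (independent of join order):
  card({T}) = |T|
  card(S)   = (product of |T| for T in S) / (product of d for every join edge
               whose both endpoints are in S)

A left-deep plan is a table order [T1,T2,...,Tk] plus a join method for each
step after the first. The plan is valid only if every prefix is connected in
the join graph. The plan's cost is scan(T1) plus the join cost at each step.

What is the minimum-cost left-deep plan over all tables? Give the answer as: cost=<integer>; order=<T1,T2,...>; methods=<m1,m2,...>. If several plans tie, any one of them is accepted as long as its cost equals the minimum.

Selinger DP (subsets sized 1..n):
  {A}: scan cost=40, card=40
  {D}: scan cost=300, card=300
  {C}: scan cost=60, card=60
  {B}: scan cost=100, card=100
  {AD}: card=6000; try (A,hash)→1080, (D,merge)→3320, (A,merge)→3580, (D,hash)→5480, (D,nl_idx)→6400, (A,nl_idx)→8100 …(+2); best=1080 via (A,hash)
  {AC}: card=600; try (A,hash)→600, (C,merge)→740, (A,merge)→760, (C,hash)→800, (A,nl_idx)→1020, (C,nl)→2440 …(+1); best=600 via (A,hash)
  {AB}: card=100; try (A,hash)→680, (A,nl_idx)→800, (B,merge)→1120, (A,merge)→1180, (B,hash)→1480, (B,nl)→4040 …(+1); best=680 via (A,hash)
  {ACD}: card=90000; try (D,hash)→6600, (C,hash)→7800, (D,merge)→10200, (C,merge)→85500, (D,nl_idx)→96000, (D,nl)→180600 …(+1); best=6600 via (D,hash)
  {ABD}: card=15000; try (D,merge)→4480, (D,hash)→6180, (B,hash)→8480, (D,nl_idx)→16580, (D,nl)→30680, (B,merge)→85880 …(+1); best=4480 via (D,merge)
  {ABC}: card=1500; try (C,hash)→1500, (C,merge)→1900, (B,hash)→2600, (C,nl)→6680, (B,merge)→8000, (B,nl)→60600; best=1500 via (C,hash)
  {ABCD}: card=225000; try (D,hash)→8400, (C,hash)→20200, (D,merge)→22500, (B,hash)→98000, (C,merge)→229900, (D,nl_idx)→240000 …(+4); best=8400 via (D,hash)

cost=8400; order=B,A,C,D; methods=hash,hash,hash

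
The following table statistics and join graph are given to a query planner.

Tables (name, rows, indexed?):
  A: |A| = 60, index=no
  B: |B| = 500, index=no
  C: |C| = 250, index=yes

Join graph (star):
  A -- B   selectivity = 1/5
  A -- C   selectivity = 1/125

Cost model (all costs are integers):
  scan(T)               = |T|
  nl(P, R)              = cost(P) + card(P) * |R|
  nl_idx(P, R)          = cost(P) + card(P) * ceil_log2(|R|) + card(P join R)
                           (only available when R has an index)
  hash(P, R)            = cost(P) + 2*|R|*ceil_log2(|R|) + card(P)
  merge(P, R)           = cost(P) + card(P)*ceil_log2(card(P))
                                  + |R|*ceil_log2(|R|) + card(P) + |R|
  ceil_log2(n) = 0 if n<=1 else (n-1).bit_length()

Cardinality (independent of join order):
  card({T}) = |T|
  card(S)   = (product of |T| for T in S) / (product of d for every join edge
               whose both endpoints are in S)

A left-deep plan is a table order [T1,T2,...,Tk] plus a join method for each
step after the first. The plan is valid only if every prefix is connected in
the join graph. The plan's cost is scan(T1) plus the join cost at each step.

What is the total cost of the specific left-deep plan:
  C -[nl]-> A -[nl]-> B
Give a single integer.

step 1: scan C: cost=250, card=250
step 2: join A via nl
    card(P join A) = 250*60/(125) = 120
    cost = 250 + 250*60 = 15250
step 3: join B via nl
    card(P join B) = 120*500/(5) = 12000
    cost = 15250 + 120*500 = 75250

75250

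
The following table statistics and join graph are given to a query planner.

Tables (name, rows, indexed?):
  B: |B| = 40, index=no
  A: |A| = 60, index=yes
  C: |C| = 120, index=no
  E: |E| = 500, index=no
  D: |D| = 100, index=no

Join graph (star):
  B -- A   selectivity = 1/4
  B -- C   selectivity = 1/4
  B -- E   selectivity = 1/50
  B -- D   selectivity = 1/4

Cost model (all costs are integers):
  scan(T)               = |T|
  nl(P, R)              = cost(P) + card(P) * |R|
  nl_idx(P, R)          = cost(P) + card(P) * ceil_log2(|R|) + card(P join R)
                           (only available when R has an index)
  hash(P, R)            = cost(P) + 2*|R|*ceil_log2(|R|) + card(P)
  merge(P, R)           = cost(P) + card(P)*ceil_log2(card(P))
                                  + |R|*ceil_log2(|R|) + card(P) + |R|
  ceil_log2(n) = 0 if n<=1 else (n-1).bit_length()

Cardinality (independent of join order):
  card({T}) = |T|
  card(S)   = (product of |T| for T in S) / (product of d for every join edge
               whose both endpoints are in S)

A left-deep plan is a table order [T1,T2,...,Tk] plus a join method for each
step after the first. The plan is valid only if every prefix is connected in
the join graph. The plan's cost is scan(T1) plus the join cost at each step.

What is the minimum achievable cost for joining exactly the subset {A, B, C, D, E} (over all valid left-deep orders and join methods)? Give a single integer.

Selinger DP over subsets of {A,B,C,D,E}:
  {B}: scan cost=40, card=40
  {A}: scan cost=60, card=60
  {C}: scan cost=120, card=120
  {E}: scan cost=500, card=500
  {D}: scan cost=100, card=100
  {AB}: card=600; try (B,hash)→600, (A,merge)→740, (B,merge)→760, (A,hash)→800, (A,nl_idx)→880, (A,nl)→2440 …(+1); best=600 via (B,hash)
  {BC}: card=1200; try (B,hash)→720, (C,merge)→1280, (B,merge)→1360, (C,hash)→1760, (C,nl)→4840, (B,nl)→4920; best=720 via (B,hash)
  {BE}: card=400; try (B,hash)→1480, (E,merge)→5320, (B,merge)→5780, (E,hash)→9080, (E,nl)→20040, (B,nl)→20500; best=1480 via (B,hash)
  {BD}: card=1000; try (B,hash)→680, (D,merge)→1120, (B,merge)→1180, (D,hash)→1480, (D,nl)→4040, (B,nl)→4100; best=680 via (B,hash)
  {ABC}: card=18000; try (A,hash)→2640, (C,hash)→2880, (C,merge)→8160, (A,merge)→15540, (A,nl_idx)→25920, (C,nl)→72600 …(+1); best=2640 via (A,hash)
  {ABE}: card=6000; try (A,hash)→2600, (A,merge)→5900, (A,nl_idx)→9880, (E,hash)→10200, (E,merge)→12200, (A,nl)→25480 …(+1); best=2600 via (A,hash)
  {ABD}: card=15000; try (A,hash)→2400, (D,hash)→2600, (D,merge)→8000, (A,merge)→12100, (A,nl_idx)→21680, (D,nl)→60600 …(+1); best=2400 via (A,hash)
  {BCE}: card=12000; try (C,hash)→3560, (C,merge)→6440, (E,hash)→10920, (E,merge)→20120, (C,nl)→49480, (E,nl)→600720; best=3560 via (C,hash)
  {BCD}: card=30000; try (D,hash)→3320, (C,hash)→3360, (C,merge)→12640, (D,merge)→15920, (C,nl)→120680, (D,nl)→120720; best=3320 via (D,hash)
  {BDE}: card=10000; try (D,hash)→3280, (D,merge)→6280, (E,hash)→10680, (E,merge)→16680, (D,nl)→41480, (E,nl)→500680; best=3280 via (D,hash)
  {ABCE}: card=180000; try (C,hash)→10280, (A,hash)→16280, (E,hash)→29640, (C,merge)→87560, (A,merge)→183980, (A,nl_idx)→255560 …(+4); best=10280 via (C,hash)
  {ABCD}: card=450000; try (C,hash)→19080, (D,hash)→22040, (A,hash)→34040, (C,merge)→228360, (D,merge)→291440, (A,merge)→483740 …(+4); best=19080 via (C,hash)
  {ABDE}: card=150000; try (D,hash)→10000, (A,hash)→14000, (E,hash)→26400, (D,merge)→87400, (A,merge)→153700, (A,nl_idx)→213280 …(+4); best=10000 via (D,hash)
  {BCDE}: card=300000; try (C,hash)→14960, (D,hash)→16960, (E,hash)→42320, (C,merge)→154240, (D,merge)→184360, (E,merge)→488320 …(+3); best=14960 via (C,hash)
  {ABCDE}: card=4500000; try (C,hash)→161680, (D,hash)→191680, (A,hash)→315680, (E,hash)→478080, (C,merge)→2860960, (D,merge)→3431080 …(+7); best=161680 via (C,hash)

161680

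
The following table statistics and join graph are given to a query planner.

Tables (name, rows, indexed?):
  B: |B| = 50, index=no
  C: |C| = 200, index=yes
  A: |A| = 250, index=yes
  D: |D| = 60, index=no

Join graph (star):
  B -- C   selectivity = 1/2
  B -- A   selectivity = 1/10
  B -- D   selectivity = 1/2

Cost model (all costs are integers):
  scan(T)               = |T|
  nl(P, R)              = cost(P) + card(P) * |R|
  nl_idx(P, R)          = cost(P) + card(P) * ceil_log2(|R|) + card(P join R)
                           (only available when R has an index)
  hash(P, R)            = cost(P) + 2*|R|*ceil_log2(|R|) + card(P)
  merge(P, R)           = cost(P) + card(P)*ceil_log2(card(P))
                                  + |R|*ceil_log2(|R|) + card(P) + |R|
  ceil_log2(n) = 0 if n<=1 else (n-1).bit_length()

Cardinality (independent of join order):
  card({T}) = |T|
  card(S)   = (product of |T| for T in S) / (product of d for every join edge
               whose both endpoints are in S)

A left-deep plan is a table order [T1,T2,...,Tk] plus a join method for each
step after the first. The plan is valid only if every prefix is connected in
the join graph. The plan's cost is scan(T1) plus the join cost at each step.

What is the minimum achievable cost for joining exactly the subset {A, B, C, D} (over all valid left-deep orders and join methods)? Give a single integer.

Selinger DP over subsets of {A,B,C,D}:
  {B}: scan cost=50, card=50
  {C}: scan cost=200, card=200
  {A}: scan cost=250, card=250
  {D}: scan cost=60, card=60
  {BC}: card=5000; try (B,hash)→1000, (C,merge)→2200, (B,merge)→2350, (C,hash)→3300, (C,nl_idx)→5450, (C,nl)→10050 …(+1); best=1000 via (B,hash)
  {AB}: card=1250; try (B,hash)→1100, (A,nl_idx)→1700, (A,merge)→2650, (B,merge)→2850, (A,hash)→4100, (A,nl)→12550 …(+1); best=1100 via (B,hash)
  {BD}: card=1500; try (B,hash)→720, (D,hash)→820, (D,merge)→820, (B,merge)→830, (D,nl)→3050, (B,nl)→3060; best=720 via (B,hash)
  {ABC}: card=125000; try (C,hash)→5550, (A,hash)→10000, (C,merge)→17900, (A,merge)→73250, (C,nl_idx)→136100, (A,nl_idx)→166000 …(+2); best=5550 via (C,hash)
  {BCD}: card=150000; try (C,hash)→5420, (D,hash)→6720, (C,merge)→20520, (D,merge)→71420, (C,nl_idx)→162720, (C,nl)→300720 …(+1); best=5420 via (C,hash)
  {ABD}: card=37500; try (D,hash)→3070, (A,hash)→6220, (D,merge)→16520, (A,merge)→20970, (A,nl_idx)→50220, (D,nl)→76100 …(+1); best=3070 via (D,hash)
  {ABCD}: card=3750000; try (C,hash)→43770, (D,hash)→131270, (A,hash)→159420, (C,merge)→642370, (D,merge)→2255970, (A,merge)→2857670 …(+5); best=43770 via (C,hash)

43770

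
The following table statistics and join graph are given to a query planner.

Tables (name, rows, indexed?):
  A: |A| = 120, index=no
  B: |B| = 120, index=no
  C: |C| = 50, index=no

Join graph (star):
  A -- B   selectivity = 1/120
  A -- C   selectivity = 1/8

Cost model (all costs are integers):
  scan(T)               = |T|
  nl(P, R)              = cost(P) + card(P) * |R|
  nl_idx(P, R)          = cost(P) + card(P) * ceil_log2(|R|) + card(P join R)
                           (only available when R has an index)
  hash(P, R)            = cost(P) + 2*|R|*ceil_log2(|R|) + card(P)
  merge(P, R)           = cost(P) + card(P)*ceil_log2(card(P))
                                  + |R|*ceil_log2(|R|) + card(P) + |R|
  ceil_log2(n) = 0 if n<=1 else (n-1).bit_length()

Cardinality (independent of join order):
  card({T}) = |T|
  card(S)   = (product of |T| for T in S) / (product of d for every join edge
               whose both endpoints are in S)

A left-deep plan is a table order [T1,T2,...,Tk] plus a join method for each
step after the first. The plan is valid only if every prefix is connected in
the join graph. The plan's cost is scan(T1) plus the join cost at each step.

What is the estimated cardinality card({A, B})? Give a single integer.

120

Tables in S: A(120), B(120)
Edges inside S: A-B(d=120)
numerator = 120 * 120 = 14400
denominator = 120 = 120
card(S) = 14400 / 120 = 120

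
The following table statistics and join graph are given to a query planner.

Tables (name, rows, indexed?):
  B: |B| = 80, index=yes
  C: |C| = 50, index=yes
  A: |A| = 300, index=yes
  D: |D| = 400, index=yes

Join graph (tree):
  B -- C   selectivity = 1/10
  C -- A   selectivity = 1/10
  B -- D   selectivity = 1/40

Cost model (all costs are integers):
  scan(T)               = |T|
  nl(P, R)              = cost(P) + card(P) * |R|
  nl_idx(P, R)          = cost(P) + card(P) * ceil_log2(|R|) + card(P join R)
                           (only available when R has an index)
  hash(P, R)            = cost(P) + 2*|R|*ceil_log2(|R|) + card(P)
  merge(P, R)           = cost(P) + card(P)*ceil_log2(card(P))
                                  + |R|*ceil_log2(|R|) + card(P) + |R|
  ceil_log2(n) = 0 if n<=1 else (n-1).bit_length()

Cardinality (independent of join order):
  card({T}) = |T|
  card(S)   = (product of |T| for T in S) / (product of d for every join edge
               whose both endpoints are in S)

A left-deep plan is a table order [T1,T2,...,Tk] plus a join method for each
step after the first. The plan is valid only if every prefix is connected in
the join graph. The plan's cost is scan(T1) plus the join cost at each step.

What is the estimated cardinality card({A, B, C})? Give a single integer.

Tables in S: A(300), B(80), C(50)
Edges inside S: B-C(d=10), C-A(d=10)
numerator = 300 * 80 * 50 = 1200000
denominator = 10 * 10 = 100
card(S) = 1200000 / 100 = 12000

12000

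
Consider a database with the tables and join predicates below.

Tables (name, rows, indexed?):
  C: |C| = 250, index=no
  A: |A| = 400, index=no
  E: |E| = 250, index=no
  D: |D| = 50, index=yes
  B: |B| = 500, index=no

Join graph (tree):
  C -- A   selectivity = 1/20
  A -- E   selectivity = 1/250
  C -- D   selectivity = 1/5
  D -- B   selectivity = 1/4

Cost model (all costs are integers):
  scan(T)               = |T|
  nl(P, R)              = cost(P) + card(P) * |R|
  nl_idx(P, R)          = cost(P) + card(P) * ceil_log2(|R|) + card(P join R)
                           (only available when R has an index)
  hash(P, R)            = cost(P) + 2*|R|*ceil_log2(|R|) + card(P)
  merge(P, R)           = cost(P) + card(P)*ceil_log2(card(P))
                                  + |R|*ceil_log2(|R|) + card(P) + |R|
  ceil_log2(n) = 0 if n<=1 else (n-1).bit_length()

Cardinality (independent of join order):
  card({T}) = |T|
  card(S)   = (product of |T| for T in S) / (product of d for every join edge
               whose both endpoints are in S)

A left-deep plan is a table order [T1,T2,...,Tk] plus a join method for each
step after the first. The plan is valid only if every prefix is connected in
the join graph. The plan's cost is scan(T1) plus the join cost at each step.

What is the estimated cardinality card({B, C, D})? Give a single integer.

Tables in S: B(500), C(250), D(50)
Edges inside S: C-D(d=5), D-B(d=4)
numerator = 500 * 250 * 50 = 6250000
denominator = 5 * 4 = 20
card(S) = 6250000 / 20 = 312500

312500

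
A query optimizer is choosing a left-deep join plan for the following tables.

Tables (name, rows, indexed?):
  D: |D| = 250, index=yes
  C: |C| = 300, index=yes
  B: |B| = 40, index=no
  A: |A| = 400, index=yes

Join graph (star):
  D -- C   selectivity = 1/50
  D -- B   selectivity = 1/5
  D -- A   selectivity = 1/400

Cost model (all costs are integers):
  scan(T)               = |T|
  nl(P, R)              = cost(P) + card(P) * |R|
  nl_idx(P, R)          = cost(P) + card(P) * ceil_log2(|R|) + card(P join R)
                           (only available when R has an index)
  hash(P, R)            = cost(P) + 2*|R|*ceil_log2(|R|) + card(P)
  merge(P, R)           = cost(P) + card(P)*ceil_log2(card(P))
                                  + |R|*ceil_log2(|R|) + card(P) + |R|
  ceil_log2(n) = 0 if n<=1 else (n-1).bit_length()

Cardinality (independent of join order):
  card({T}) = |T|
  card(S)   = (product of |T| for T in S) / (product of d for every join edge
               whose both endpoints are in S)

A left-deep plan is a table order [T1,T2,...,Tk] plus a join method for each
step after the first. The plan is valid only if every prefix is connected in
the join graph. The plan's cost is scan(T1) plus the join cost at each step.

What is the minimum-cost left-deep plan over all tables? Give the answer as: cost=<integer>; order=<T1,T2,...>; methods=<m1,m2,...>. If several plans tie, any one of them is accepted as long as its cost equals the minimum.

cost=8480; order=D,A,C,B; methods=nl_idx,nl_idx,hash

Selinger DP (subsets sized 1..n):
  {D}: scan cost=250, card=250
  {C}: scan cost=300, card=300
  {B}: scan cost=40, card=40
  {A}: scan cost=400, card=400
  {CD}: card=1500; try (C,nl_idx)→4000, (D,nl_idx)→4200, (D,hash)→4600, (C,merge)→5500, (D,merge)→5550, (C,hash)→5900 …(+2); best=4000 via (C,nl_idx)
  {BD}: card=2000; try (B,hash)→980, (D,nl_idx)→2360, (D,merge)→2570, (B,merge)→2780, (D,hash)→4080, (D,nl)→10040 …(+1); best=980 via (B,hash)
  {AD}: card=250; try (A,nl_idx)→2750, (D,nl_idx)→3850, (D,hash)→4800, (A,merge)→6500, (D,merge)→6650, (A,hash)→7700 …(+2); best=2750 via (A,nl_idx)
  {BCD}: card=12000; try (B,hash)→5980, (C,hash)→8380, (B,merge)→22280, (C,merge)→27980, (C,nl_idx)→30980, (B,nl)→64000 …(+1); best=5980 via (B,hash)
  {ACD}: card=1500; try (C,nl_idx)→6500, (C,merge)→8000, (C,hash)→8400, (A,hash)→12700, (A,nl_idx)→19000, (A,merge)→26000 …(+2); best=6500 via (C,nl_idx)
  {ABD}: card=2000; try (B,hash)→3480, (B,merge)→5280, (A,hash)→10180, (B,nl)→12750, (A,nl_idx)→20980, (A,merge)→28980 …(+1); best=3480 via (B,hash)
  {ABCD}: card=12000; try (B,hash)→8480, (C,hash)→10880, (B,merge)→24780, (A,hash)→25180, (C,merge)→30480, (C,nl_idx)→33480 …(+5); best=8480 via (B,hash)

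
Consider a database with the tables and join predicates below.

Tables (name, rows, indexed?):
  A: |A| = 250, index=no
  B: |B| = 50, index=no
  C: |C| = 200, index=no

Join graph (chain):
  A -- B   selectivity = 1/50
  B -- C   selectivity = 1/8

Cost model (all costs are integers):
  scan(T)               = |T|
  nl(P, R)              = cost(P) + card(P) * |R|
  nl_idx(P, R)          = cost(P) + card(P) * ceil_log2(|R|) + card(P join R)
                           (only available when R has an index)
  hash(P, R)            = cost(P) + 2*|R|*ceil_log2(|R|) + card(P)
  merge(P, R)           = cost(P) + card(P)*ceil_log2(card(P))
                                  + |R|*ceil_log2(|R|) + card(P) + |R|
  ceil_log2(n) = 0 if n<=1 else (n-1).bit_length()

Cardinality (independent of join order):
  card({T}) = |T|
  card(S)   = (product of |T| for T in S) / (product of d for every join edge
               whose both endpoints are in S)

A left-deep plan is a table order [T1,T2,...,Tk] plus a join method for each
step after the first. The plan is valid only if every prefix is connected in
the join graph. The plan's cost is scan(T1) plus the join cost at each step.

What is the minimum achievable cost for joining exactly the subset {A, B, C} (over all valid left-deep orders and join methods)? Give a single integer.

Selinger DP over subsets of {A,B,C}:
  {A}: scan cost=250, card=250
  {B}: scan cost=50, card=50
  {C}: scan cost=200, card=200
  {AB}: card=250; try (B,hash)→1100, (A,merge)→2650, (B,merge)→2850, (A,hash)→4100, (A,nl)→12550, (B,nl)→12750; best=1100 via (B,hash)
  {BC}: card=1250; try (B,hash)→1000, (C,merge)→2200, (B,merge)→2350, (C,hash)→3300, (C,nl)→10050, (B,nl)→10200; best=1000 via (B,hash)
  {ABC}: card=6250; try (C,hash)→4550, (C,merge)→5150, (A,hash)→6250, (A,merge)→18250, (C,nl)→51100, (A,nl)→313500; best=4550 via (C,hash)

4550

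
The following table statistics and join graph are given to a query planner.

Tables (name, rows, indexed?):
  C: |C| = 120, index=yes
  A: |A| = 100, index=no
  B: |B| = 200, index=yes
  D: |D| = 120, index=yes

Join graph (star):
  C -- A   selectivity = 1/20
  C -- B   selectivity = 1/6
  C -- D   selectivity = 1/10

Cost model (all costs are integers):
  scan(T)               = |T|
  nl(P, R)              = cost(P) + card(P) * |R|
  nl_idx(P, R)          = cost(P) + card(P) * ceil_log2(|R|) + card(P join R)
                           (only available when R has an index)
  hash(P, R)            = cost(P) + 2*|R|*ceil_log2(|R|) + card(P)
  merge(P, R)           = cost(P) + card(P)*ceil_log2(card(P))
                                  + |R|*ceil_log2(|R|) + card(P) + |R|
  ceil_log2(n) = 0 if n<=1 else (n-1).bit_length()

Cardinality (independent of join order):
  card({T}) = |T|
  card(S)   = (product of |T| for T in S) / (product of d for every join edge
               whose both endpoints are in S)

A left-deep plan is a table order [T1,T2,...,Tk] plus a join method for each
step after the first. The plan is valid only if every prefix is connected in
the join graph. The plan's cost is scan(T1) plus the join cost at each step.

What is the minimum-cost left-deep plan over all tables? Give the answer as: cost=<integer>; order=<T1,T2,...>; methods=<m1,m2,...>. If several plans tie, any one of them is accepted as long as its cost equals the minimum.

cost=14080; order=A,C,D,B; methods=nl_idx,hash,hash

Selinger DP (subsets sized 1..n):
  {C}: scan cost=120, card=120
  {A}: scan cost=100, card=100
  {B}: scan cost=200, card=200
  {D}: scan cost=120, card=120
  {AC}: card=600; try (C,nl_idx)→1400, (A,hash)→1640, (C,merge)→1860, (C,hash)→1880, (A,merge)→1880, (C,nl)→12100 …(+1); best=1400 via (C,nl_idx)
  {BC}: card=4000; try (C,hash)→2080, (B,merge)→2880, (C,merge)→2960, (B,hash)→3440, (B,nl_idx)→5080, (C,nl_idx)→5600 …(+2); best=2080 via (C,hash)
  {CD}: card=1440; try (D,hash)→1920, (C,hash)→1920, (D,merge)→2040, (C,merge)→2040, (D,nl_idx)→2400, (C,nl_idx)→2400 …(+2); best=1920 via (D,hash)
  {ABC}: card=20000; try (B,hash)→5200, (A,hash)→7480, (B,merge)→9800, (B,nl_idx)→26200, (A,merge)→54880, (B,nl)→121400 …(+1); best=5200 via (B,hash)
  {ACD}: card=7200; try (D,hash)→3680, (A,hash)→4760, (D,merge)→8960, (D,nl_idx)→12800, (A,merge)→20000, (D,nl)→73400 …(+1); best=3680 via (D,hash)
  {BCD}: card=48000; try (B,hash)→6560, (D,hash)→7760, (B,merge)→21000, (D,merge)→55040, (B,nl_idx)→61440, (D,nl_idx)→78080 …(+2); best=6560 via (B,hash)
  {ABCD}: card=240000; try (B,hash)→14080, (D,hash)→26880, (A,hash)→55960, (B,merge)→106280, (B,nl_idx)→301280, (D,merge)→326160 …(+5); best=14080 via (B,hash)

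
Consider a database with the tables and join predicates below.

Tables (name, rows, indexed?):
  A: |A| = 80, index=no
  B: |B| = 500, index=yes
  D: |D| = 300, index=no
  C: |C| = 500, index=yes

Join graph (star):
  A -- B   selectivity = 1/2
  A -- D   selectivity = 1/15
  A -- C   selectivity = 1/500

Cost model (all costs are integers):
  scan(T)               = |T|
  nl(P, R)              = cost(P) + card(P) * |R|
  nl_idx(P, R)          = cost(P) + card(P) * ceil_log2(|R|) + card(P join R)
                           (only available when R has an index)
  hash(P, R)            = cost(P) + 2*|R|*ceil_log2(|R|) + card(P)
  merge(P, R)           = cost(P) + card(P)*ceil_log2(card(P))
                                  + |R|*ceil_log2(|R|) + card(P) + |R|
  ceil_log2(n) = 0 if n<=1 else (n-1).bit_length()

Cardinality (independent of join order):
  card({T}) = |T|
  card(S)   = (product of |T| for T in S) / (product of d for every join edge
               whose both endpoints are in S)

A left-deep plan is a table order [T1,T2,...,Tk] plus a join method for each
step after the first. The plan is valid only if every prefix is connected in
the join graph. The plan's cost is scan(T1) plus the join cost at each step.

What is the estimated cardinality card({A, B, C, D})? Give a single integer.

Tables in S: A(80), B(500), C(500), D(300)
Edges inside S: A-B(d=2), A-D(d=15), A-C(d=500)
numerator = 80 * 500 * 500 * 300 = 6000000000
denominator = 2 * 15 * 500 = 15000
card(S) = 6000000000 / 15000 = 400000

400000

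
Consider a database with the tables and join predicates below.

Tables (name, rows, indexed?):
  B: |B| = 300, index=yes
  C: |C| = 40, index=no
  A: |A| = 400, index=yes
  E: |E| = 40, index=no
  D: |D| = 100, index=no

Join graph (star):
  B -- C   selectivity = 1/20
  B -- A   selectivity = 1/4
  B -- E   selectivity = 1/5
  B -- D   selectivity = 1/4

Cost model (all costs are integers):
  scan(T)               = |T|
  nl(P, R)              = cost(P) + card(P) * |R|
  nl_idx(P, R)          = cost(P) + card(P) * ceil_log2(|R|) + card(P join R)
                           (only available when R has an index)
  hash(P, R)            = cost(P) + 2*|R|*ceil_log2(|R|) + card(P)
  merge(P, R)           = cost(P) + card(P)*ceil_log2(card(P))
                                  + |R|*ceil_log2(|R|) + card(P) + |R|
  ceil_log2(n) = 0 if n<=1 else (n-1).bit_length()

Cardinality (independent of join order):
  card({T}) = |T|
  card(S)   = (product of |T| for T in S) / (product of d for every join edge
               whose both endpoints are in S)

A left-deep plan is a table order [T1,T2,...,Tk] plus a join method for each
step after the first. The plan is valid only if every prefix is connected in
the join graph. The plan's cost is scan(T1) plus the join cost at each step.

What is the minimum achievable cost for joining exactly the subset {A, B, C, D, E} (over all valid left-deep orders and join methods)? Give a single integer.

Selinger DP over subsets of {A,B,C,D,E}:
  {B}: scan cost=300, card=300
  {C}: scan cost=40, card=40
  {A}: scan cost=400, card=400
  {E}: scan cost=40, card=40
  {D}: scan cost=100, card=100
  {BC}: card=600; try (B,nl_idx)→1000, (C,hash)→1080, (B,merge)→3320, (C,merge)→3580, (B,hash)→5480, (B,nl)→12040 …(+1); best=1000 via (B,nl_idx)
  {AB}: card=30000; try (B,hash)→6200, (A,merge)→7300, (B,merge)→7400, (A,hash)→7800, (A,nl_idx)→33000, (B,nl_idx)→34000 …(+2); best=6200 via (B,hash)
  {BE}: card=2400; try (E,hash)→1080, (B,nl_idx)→2800, (B,merge)→3320, (E,merge)→3580, (B,hash)→5480, (B,nl)→12040 …(+1); best=1080 via (E,hash)
  {BD}: card=7500; try (D,hash)→2000, (B,merge)→3900, (D,merge)→4100, (B,hash)→5600, (B,nl_idx)→8500, (B,nl)→30100 …(+1); best=2000 via (D,hash)
  {ABC}: card=60000; try (A,hash)→8800, (A,merge)→11600, (C,hash)→36680, (A,nl_idx)→66400, (A,nl)→241000, (C,merge)→486480 …(+1); best=8800 via (A,hash)
  {BCE}: card=4800; try (E,hash)→2080, (C,hash)→3960, (E,merge)→7880, (E,nl)→25000, (C,merge)→32560, (C,nl)→97080; best=2080 via (E,hash)
  {BCD}: card=15000; try (D,hash)→3000, (D,merge)→8400, (C,hash)→9980, (D,nl)→61000, (C,merge)→107280, (C,nl)→302000; best=3000 via (D,hash)
  {ABE}: card=240000; try (A,hash)→10680, (A,merge)→36280, (E,hash)→36680, (A,nl_idx)→262680, (E,merge)→486480, (A,nl)→961080 …(+1); best=10680 via (A,hash)
  {ABD}: card=750000; try (A,hash)→16700, (D,hash)→37600, (A,merge)→111000, (D,merge)→487000, (A,nl_idx)→819500, (A,nl)→3002000 …(+1); best=16700 via (A,hash)
  {BDE}: card=60000; try (D,hash)→4880, (E,hash)→9980, (D,merge)→33080, (E,merge)→107280, (D,nl)→241080, (E,nl)→302000; best=4880 via (D,hash)
  {ABCE}: card=480000; try (A,hash)→14080, (E,hash)→69280, (A,merge)→73280, (C,hash)→251160, (A,nl_idx)→525280, (E,merge)→1029080 …(+4); best=14080 via (A,hash)
  {ABCD}: card=1500000; try (A,hash)→25200, (D,hash)→70200, (A,merge)→232000, (C,hash)→767180, (D,merge)→1029600, (A,nl_idx)→1638000 …(+4); best=25200 via (A,hash)
  {BCDE}: card=120000; try (D,hash)→8280, (E,hash)→18480, (C,hash)→65360, (D,merge)→70080, (E,merge)→228280, (D,nl)→482080 …(+3); best=8280 via (D,hash)
  {ABDE}: card=6000000; try (A,hash)→72080, (D,hash)→252080, (E,hash)→767180, (A,merge)→1028880, (D,merge)→4571480, (A,nl_idx)→6544880 …(+4); best=72080 via (A,hash)
  {ABCDE}: card=12000000; try (A,hash)→135480, (D,hash)→495480, (E,hash)→1525680, (A,merge)→2172280, (C,hash)→6072560, (D,merge)→9614880 …(+7); best=135480 via (A,hash)

135480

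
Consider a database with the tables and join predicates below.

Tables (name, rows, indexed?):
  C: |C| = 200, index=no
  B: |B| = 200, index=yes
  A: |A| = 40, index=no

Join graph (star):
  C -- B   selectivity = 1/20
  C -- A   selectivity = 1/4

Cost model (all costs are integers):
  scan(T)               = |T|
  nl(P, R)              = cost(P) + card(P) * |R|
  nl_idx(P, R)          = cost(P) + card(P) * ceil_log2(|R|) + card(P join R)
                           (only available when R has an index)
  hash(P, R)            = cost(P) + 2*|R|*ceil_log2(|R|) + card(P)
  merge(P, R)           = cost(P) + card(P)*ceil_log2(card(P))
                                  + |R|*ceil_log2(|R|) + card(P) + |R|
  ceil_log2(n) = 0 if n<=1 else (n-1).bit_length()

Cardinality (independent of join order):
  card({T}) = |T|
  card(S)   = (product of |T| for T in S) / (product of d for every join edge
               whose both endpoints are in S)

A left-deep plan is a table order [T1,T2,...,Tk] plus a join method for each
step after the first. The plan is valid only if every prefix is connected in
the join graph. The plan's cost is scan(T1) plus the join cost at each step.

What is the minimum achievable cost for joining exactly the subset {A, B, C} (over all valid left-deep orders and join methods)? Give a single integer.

6080

Selinger DP over subsets of {A,B,C}:
  {C}: scan cost=200, card=200
  {B}: scan cost=200, card=200
  {A}: scan cost=40, card=40
  {BC}: card=2000; try (C,hash)→3600, (B,hash)→3600, (C,merge)→3800, (B,merge)→3800, (B,nl_idx)→3800, (C,nl)→40200 …(+1); best=3600 via (C,hash)
  {AC}: card=2000; try (A,hash)→880, (C,merge)→2120, (A,merge)→2280, (C,hash)→3280, (C,nl)→8040, (A,nl)→8200; best=880 via (A,hash)
  {ABC}: card=20000; try (B,hash)→6080, (A,hash)→6080, (B,merge)→26680, (A,merge)→27880, (B,nl_idx)→36880, (A,nl)→83600 …(+1); best=6080 via (B,hash)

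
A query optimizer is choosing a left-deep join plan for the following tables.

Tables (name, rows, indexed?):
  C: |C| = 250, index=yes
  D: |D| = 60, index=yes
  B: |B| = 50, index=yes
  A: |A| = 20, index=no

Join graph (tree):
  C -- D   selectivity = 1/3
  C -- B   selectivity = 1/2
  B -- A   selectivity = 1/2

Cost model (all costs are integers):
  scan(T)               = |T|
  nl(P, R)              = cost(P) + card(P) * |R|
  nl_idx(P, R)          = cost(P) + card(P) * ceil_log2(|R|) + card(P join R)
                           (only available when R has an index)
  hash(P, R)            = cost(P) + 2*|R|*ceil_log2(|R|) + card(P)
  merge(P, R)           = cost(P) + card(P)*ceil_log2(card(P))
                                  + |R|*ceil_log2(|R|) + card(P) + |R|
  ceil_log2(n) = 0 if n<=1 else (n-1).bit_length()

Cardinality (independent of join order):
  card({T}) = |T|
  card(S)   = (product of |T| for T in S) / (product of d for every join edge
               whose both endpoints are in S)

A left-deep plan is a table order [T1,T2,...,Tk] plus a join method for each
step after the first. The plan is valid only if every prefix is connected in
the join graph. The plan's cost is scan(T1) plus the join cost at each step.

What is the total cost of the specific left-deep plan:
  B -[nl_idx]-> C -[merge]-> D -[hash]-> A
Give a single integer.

219820

step 1: scan B: cost=50, card=50
step 2: join C via nl_idx
    card(P join C) = 50*250/(2) = 6250
    cost = 50 + 50*8 + 6250 = 6700
step 3: join D via merge
    card(P join D) = 6250*60/(3) = 125000
    cost = 6700 + 6250*13 + 60*6 + 6250 + 60 = 94620
step 4: join A via hash
    card(P join A) = 125000*20/(2) = 1250000
    cost = 94620 + 2*20*5 + 125000 = 219820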